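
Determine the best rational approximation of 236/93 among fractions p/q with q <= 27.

Expand x = 236/93 as a continued fraction with the Euclidean algorithm:
  236 = 2*93 + 50, so a_0 = 2.
  93 = 1*50 + 43, so a_1 = 1.
  50 = 1*43 + 7, so a_2 = 1.
  43 = 6*7 + 1, so a_3 = 6.
  7 = 7*1 + 0, so a_4 = 7.
so x = [2; 1, 1, 6, 7].
Convergents (p_i = a_i*p_{i-1} + p_{i-2}, q_i = a_i*q_{i-1} + q_{i-2} with p_{-2}=0, p_{-1}=1, q_{-2}=1, q_{-1}=0), until the denominator exceeds 27:
  i=0: a_0=2, p_0 = 2*1 + 0 = 2, q_0 = 2*0 + 1 = 1.
  i=1: a_1=1, p_1 = 1*2 + 1 = 3, q_1 = 1*1 + 0 = 1.
  i=2: a_2=1, p_2 = 1*3 + 2 = 5, q_2 = 1*1 + 1 = 2.
  i=3: a_3=6, p_3 = 6*5 + 3 = 33, q_3 = 6*2 + 1 = 13.
  i=4: a_4=7, p_4 = 7*33 + 5 = 236, q_4 = 7*13 + 2 = 93.
q_4 = 93 > 27, so the last convergent with denominator <= 27 is p_3/q_3 = 33/13.
The closest fraction with denominator <= 27 is either p_3/q_3 or the intermediate fraction (k*p_3 + p_2)/(k*q_3 + q_2) with the largest k >= 1 whose denominator stays <= 27; these approach x as k grows, and every other convergent or intermediate fraction in range is farther away.
Largest k: floor((27 - q_2)/q_3) = floor((27 - 2)/13) = 1.
That gives (1*33 + 5)/(1*13 + 2) = 38/15.
Compare the errors: |x - 33/13| = |236*13 - 33*93|/(93*13) = 1/1209, and |x - 38/15| = |236*15 - 38*93|/(93*15) = 6/1395.
Cross-multiplying, 1*1395 = 1395 < 7254 = 6*1209, so 1/1209 is smaller: the convergent 33/13 is closer to x than 38/15.

33/13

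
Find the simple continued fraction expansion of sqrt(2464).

Write x_i = (sqrt(2464) + m_i)/d_i with (m_0, d_0) = (0, 1). a_0 = floor(sqrt(2464)) = 49, since 49^2 = 2401 <= 2464 < 2500 = 50^2.
Iterate m_{i+1} = d_i*a_i - m_i, d_{i+1} = (2464 - m_{i+1}^2)/d_i, a_{i+1} = floor((a_0 + m_{i+1})/d_{i+1}):
  m_1 = 1*49 - 0 = 49, d_1 = (2464 - 49^2)/1 = 63/1 = 63, a_1 = floor((49 + 49)/63) = 1.
  m_2 = 63*1 - 49 = 14, d_2 = (2464 - 14^2)/63 = 2268/63 = 36, a_2 = floor((49 + 14)/36) = 1.
  m_3 = 36*1 - 14 = 22, d_3 = (2464 - 22^2)/36 = 1980/36 = 55, a_3 = floor((49 + 22)/55) = 1.
  m_4 = 55*1 - 22 = 33, d_4 = (2464 - 33^2)/55 = 1375/55 = 25, a_4 = floor((49 + 33)/25) = 3.
  m_5 = 25*3 - 33 = 42, d_5 = (2464 - 42^2)/25 = 700/25 = 28, a_5 = floor((49 + 42)/28) = 3.
  m_6 = 28*3 - 42 = 42, d_6 = (2464 - 42^2)/28 = 700/28 = 25, a_6 = floor((49 + 42)/25) = 3.
  m_7 = 25*3 - 42 = 33, d_7 = (2464 - 33^2)/25 = 1375/25 = 55, a_7 = floor((49 + 33)/55) = 1.
  m_8 = 55*1 - 33 = 22, d_8 = (2464 - 22^2)/55 = 1980/55 = 36, a_8 = floor((49 + 22)/36) = 1.
  m_9 = 36*1 - 22 = 14, d_9 = (2464 - 14^2)/36 = 2268/36 = 63, a_9 = floor((49 + 14)/63) = 1.
  m_10 = 63*1 - 14 = 49, d_10 = (2464 - 49^2)/63 = 63/63 = 1, a_10 = floor((49 + 49)/1) = 98.
  m_11 = 1*98 - 49 = 49, d_11 = (2464 - 49^2)/1 = 63/1 = 63: (m_11, d_11) = (m_1, d_1) = (49, 63), so from here the quotients repeat a_1, ..., a_10; the period length is 10.
Hence the expansion of sqrt(2464) is a_0 = 49 followed by the repeating block 1, 1, 1, 3, 3, 3, 1, 1, 1, 98 (period 10).

[49; (1, 1, 1, 3, 3, 3, 1, 1, 1, 98)]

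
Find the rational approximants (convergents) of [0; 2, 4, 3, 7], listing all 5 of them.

Using the convergent recurrence p_i = a_i*p_{i-1} + p_{i-2}, q_i = a_i*q_{i-1} + q_{i-2} with p_{-2}=0, p_{-1}=1, q_{-2}=1, q_{-1}=0:
  i=0: a_0=0, p_0 = 0*1 + 0 = 0, q_0 = 0*0 + 1 = 1.
  i=1: a_1=2, p_1 = 2*0 + 1 = 1, q_1 = 2*1 + 0 = 2.
  i=2: a_2=4, p_2 = 4*1 + 0 = 4, q_2 = 4*2 + 1 = 9.
  i=3: a_3=3, p_3 = 3*4 + 1 = 13, q_3 = 3*9 + 2 = 29.
  i=4: a_4=7, p_4 = 7*13 + 4 = 95, q_4 = 7*29 + 9 = 212.

0/1, 1/2, 4/9, 13/29, 95/212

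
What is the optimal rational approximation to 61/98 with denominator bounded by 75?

33/53

Expand x = 61/98 as a continued fraction with the Euclidean algorithm:
  61 = 0*98 + 61, so a_0 = 0.
  98 = 1*61 + 37, so a_1 = 1.
  61 = 1*37 + 24, so a_2 = 1.
  37 = 1*24 + 13, so a_3 = 1.
  24 = 1*13 + 11, so a_4 = 1.
  13 = 1*11 + 2, so a_5 = 1.
  11 = 5*2 + 1, so a_6 = 5.
  2 = 2*1 + 0, so a_7 = 2.
so x = [0; 1, 1, 1, 1, 1, 5, 2].
Convergents (p_i = a_i*p_{i-1} + p_{i-2}, q_i = a_i*q_{i-1} + q_{i-2} with p_{-2}=0, p_{-1}=1, q_{-2}=1, q_{-1}=0), until the denominator exceeds 75:
  i=0: a_0=0, p_0 = 0*1 + 0 = 0, q_0 = 0*0 + 1 = 1.
  i=1: a_1=1, p_1 = 1*0 + 1 = 1, q_1 = 1*1 + 0 = 1.
  i=2: a_2=1, p_2 = 1*1 + 0 = 1, q_2 = 1*1 + 1 = 2.
  i=3: a_3=1, p_3 = 1*1 + 1 = 2, q_3 = 1*2 + 1 = 3.
  i=4: a_4=1, p_4 = 1*2 + 1 = 3, q_4 = 1*3 + 2 = 5.
  i=5: a_5=1, p_5 = 1*3 + 2 = 5, q_5 = 1*5 + 3 = 8.
  i=6: a_6=5, p_6 = 5*5 + 3 = 28, q_6 = 5*8 + 5 = 45.
  i=7: a_7=2, p_7 = 2*28 + 5 = 61, q_7 = 2*45 + 8 = 98.
q_7 = 98 > 75, so the last convergent with denominator <= 75 is p_6/q_6 = 28/45.
The closest fraction with denominator <= 75 is either p_6/q_6 or the intermediate fraction (k*p_6 + p_5)/(k*q_6 + q_5) with the largest k >= 1 whose denominator stays <= 75; these approach x as k grows, and every other convergent or intermediate fraction in range is farther away.
Largest k: floor((75 - q_5)/q_6) = floor((75 - 8)/45) = 1.
That gives (1*28 + 5)/(1*45 + 8) = 33/53.
Compare the errors: |x - 28/45| = |61*45 - 28*98|/(98*45) = 1/4410, and |x - 33/53| = |61*53 - 33*98|/(98*53) = 1/5194.
Cross-multiplying, 1*4410 = 4410 < 5194 = 1*5194, so 1/5194 is smaller: the intermediate fraction 33/53 is closer to x than 28/45.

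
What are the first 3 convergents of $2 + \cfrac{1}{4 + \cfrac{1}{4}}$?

2/1, 9/4, 38/17

Using the convergent recurrence p_i = a_i*p_{i-1} + p_{i-2}, q_i = a_i*q_{i-1} + q_{i-2} with p_{-2}=0, p_{-1}=1, q_{-2}=1, q_{-1}=0:
  i=0: a_0=2, p_0 = 2*1 + 0 = 2, q_0 = 2*0 + 1 = 1.
  i=1: a_1=4, p_1 = 4*2 + 1 = 9, q_1 = 4*1 + 0 = 4.
  i=2: a_2=4, p_2 = 4*9 + 2 = 38, q_2 = 4*4 + 1 = 17.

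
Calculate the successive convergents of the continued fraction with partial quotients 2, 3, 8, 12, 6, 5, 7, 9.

2/1, 7/3, 58/25, 703/303, 4276/1843, 22083/9518, 158857/68469, 1451796/625739

Using the convergent recurrence p_i = a_i*p_{i-1} + p_{i-2}, q_i = a_i*q_{i-1} + q_{i-2} with p_{-2}=0, p_{-1}=1, q_{-2}=1, q_{-1}=0:
  i=0: a_0=2, p_0 = 2*1 + 0 = 2, q_0 = 2*0 + 1 = 1.
  i=1: a_1=3, p_1 = 3*2 + 1 = 7, q_1 = 3*1 + 0 = 3.
  i=2: a_2=8, p_2 = 8*7 + 2 = 58, q_2 = 8*3 + 1 = 25.
  i=3: a_3=12, p_3 = 12*58 + 7 = 703, q_3 = 12*25 + 3 = 303.
  i=4: a_4=6, p_4 = 6*703 + 58 = 4276, q_4 = 6*303 + 25 = 1843.
  i=5: a_5=5, p_5 = 5*4276 + 703 = 22083, q_5 = 5*1843 + 303 = 9518.
  i=6: a_6=7, p_6 = 7*22083 + 4276 = 158857, q_6 = 7*9518 + 1843 = 68469.
  i=7: a_7=9, p_7 = 9*158857 + 22083 = 1451796, q_7 = 9*68469 + 9518 = 625739.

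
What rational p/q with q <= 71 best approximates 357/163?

Expand x = 357/163 as a continued fraction with the Euclidean algorithm:
  357 = 2*163 + 31, so a_0 = 2.
  163 = 5*31 + 8, so a_1 = 5.
  31 = 3*8 + 7, so a_2 = 3.
  8 = 1*7 + 1, so a_3 = 1.
  7 = 7*1 + 0, so a_4 = 7.
so x = [2; 5, 3, 1, 7].
Convergents (p_i = a_i*p_{i-1} + p_{i-2}, q_i = a_i*q_{i-1} + q_{i-2} with p_{-2}=0, p_{-1}=1, q_{-2}=1, q_{-1}=0), until the denominator exceeds 71:
  i=0: a_0=2, p_0 = 2*1 + 0 = 2, q_0 = 2*0 + 1 = 1.
  i=1: a_1=5, p_1 = 5*2 + 1 = 11, q_1 = 5*1 + 0 = 5.
  i=2: a_2=3, p_2 = 3*11 + 2 = 35, q_2 = 3*5 + 1 = 16.
  i=3: a_3=1, p_3 = 1*35 + 11 = 46, q_3 = 1*16 + 5 = 21.
  i=4: a_4=7, p_4 = 7*46 + 35 = 357, q_4 = 7*21 + 16 = 163.
q_4 = 163 > 71, so the last convergent with denominator <= 71 is p_3/q_3 = 46/21.
The closest fraction with denominator <= 71 is either p_3/q_3 or the intermediate fraction (k*p_3 + p_2)/(k*q_3 + q_2) with the largest k >= 1 whose denominator stays <= 71; these approach x as k grows, and every other convergent or intermediate fraction in range is farther away.
Largest k: floor((71 - q_2)/q_3) = floor((71 - 16)/21) = 2.
That gives (2*46 + 35)/(2*21 + 16) = 127/58.
Compare the errors: |x - 46/21| = |357*21 - 46*163|/(163*21) = 1/3423, and |x - 127/58| = |357*58 - 127*163|/(163*58) = 5/9454.
Cross-multiplying, 1*9454 = 9454 < 17115 = 5*3423, so 1/3423 is smaller: the convergent 46/21 is closer to x than 127/58.

46/21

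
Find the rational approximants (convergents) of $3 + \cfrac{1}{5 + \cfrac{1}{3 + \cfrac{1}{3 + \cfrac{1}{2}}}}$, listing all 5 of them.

Using the convergent recurrence p_i = a_i*p_{i-1} + p_{i-2}, q_i = a_i*q_{i-1} + q_{i-2} with p_{-2}=0, p_{-1}=1, q_{-2}=1, q_{-1}=0:
  i=0: a_0=3, p_0 = 3*1 + 0 = 3, q_0 = 3*0 + 1 = 1.
  i=1: a_1=5, p_1 = 5*3 + 1 = 16, q_1 = 5*1 + 0 = 5.
  i=2: a_2=3, p_2 = 3*16 + 3 = 51, q_2 = 3*5 + 1 = 16.
  i=3: a_3=3, p_3 = 3*51 + 16 = 169, q_3 = 3*16 + 5 = 53.
  i=4: a_4=2, p_4 = 2*169 + 51 = 389, q_4 = 2*53 + 16 = 122.

3/1, 16/5, 51/16, 169/53, 389/122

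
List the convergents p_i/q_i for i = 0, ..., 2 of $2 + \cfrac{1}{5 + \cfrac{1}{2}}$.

Using the convergent recurrence p_i = a_i*p_{i-1} + p_{i-2}, q_i = a_i*q_{i-1} + q_{i-2} with p_{-2}=0, p_{-1}=1, q_{-2}=1, q_{-1}=0:
  i=0: a_0=2, p_0 = 2*1 + 0 = 2, q_0 = 2*0 + 1 = 1.
  i=1: a_1=5, p_1 = 5*2 + 1 = 11, q_1 = 5*1 + 0 = 5.
  i=2: a_2=2, p_2 = 2*11 + 2 = 24, q_2 = 2*5 + 1 = 11.

2/1, 11/5, 24/11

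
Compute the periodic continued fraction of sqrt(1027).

[32; (21, 2, 1, 6, 2, 4, 2, 6, 1, 2, 21, 64)]

Write x_i = (sqrt(1027) + m_i)/d_i with (m_0, d_0) = (0, 1). a_0 = floor(sqrt(1027)) = 32, since 32^2 = 1024 <= 1027 < 1089 = 33^2.
Iterate m_{i+1} = d_i*a_i - m_i, d_{i+1} = (1027 - m_{i+1}^2)/d_i, a_{i+1} = floor((a_0 + m_{i+1})/d_{i+1}):
  m_1 = 1*32 - 0 = 32, d_1 = (1027 - 32^2)/1 = 3/1 = 3, a_1 = floor((32 + 32)/3) = 21.
  m_2 = 3*21 - 32 = 31, d_2 = (1027 - 31^2)/3 = 66/3 = 22, a_2 = floor((32 + 31)/22) = 2.
  m_3 = 22*2 - 31 = 13, d_3 = (1027 - 13^2)/22 = 858/22 = 39, a_3 = floor((32 + 13)/39) = 1.
  m_4 = 39*1 - 13 = 26, d_4 = (1027 - 26^2)/39 = 351/39 = 9, a_4 = floor((32 + 26)/9) = 6.
  m_5 = 9*6 - 26 = 28, d_5 = (1027 - 28^2)/9 = 243/9 = 27, a_5 = floor((32 + 28)/27) = 2.
  m_6 = 27*2 - 28 = 26, d_6 = (1027 - 26^2)/27 = 351/27 = 13, a_6 = floor((32 + 26)/13) = 4.
  m_7 = 13*4 - 26 = 26, d_7 = (1027 - 26^2)/13 = 351/13 = 27, a_7 = floor((32 + 26)/27) = 2.
  m_8 = 27*2 - 26 = 28, d_8 = (1027 - 28^2)/27 = 243/27 = 9, a_8 = floor((32 + 28)/9) = 6.
  m_9 = 9*6 - 28 = 26, d_9 = (1027 - 26^2)/9 = 351/9 = 39, a_9 = floor((32 + 26)/39) = 1.
  m_10 = 39*1 - 26 = 13, d_10 = (1027 - 13^2)/39 = 858/39 = 22, a_10 = floor((32 + 13)/22) = 2.
  m_11 = 22*2 - 13 = 31, d_11 = (1027 - 31^2)/22 = 66/22 = 3, a_11 = floor((32 + 31)/3) = 21.
  m_12 = 3*21 - 31 = 32, d_12 = (1027 - 32^2)/3 = 3/3 = 1, a_12 = floor((32 + 32)/1) = 64.
  m_13 = 1*64 - 32 = 32, d_13 = (1027 - 32^2)/1 = 3/1 = 3: (m_13, d_13) = (m_1, d_1) = (32, 3), so from here the quotients repeat a_1, ..., a_12; the period length is 12.
Hence the expansion of sqrt(1027) is a_0 = 32 followed by the repeating block 21, 2, 1, 6, 2, 4, 2, 6, 1, 2, 21, 64 (period 12).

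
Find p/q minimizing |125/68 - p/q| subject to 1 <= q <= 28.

Expand x = 125/68 as a continued fraction with the Euclidean algorithm:
  125 = 1*68 + 57, so a_0 = 1.
  68 = 1*57 + 11, so a_1 = 1.
  57 = 5*11 + 2, so a_2 = 5.
  11 = 5*2 + 1, so a_3 = 5.
  2 = 2*1 + 0, so a_4 = 2.
so x = [1; 1, 5, 5, 2].
Convergents (p_i = a_i*p_{i-1} + p_{i-2}, q_i = a_i*q_{i-1} + q_{i-2} with p_{-2}=0, p_{-1}=1, q_{-2}=1, q_{-1}=0), until the denominator exceeds 28:
  i=0: a_0=1, p_0 = 1*1 + 0 = 1, q_0 = 1*0 + 1 = 1.
  i=1: a_1=1, p_1 = 1*1 + 1 = 2, q_1 = 1*1 + 0 = 1.
  i=2: a_2=5, p_2 = 5*2 + 1 = 11, q_2 = 5*1 + 1 = 6.
  i=3: a_3=5, p_3 = 5*11 + 2 = 57, q_3 = 5*6 + 1 = 31.
q_3 = 31 > 28, so the last convergent with denominator <= 28 is p_2/q_2 = 11/6.
The closest fraction with denominator <= 28 is either p_2/q_2 or the intermediate fraction (k*p_2 + p_1)/(k*q_2 + q_1) with the largest k >= 1 whose denominator stays <= 28; these approach x as k grows, and every other convergent or intermediate fraction in range is farther away.
Largest k: floor((28 - q_1)/q_2) = floor((28 - 1)/6) = 4.
That gives (4*11 + 2)/(4*6 + 1) = 46/25.
Compare the errors: |x - 11/6| = |125*6 - 11*68|/(68*6) = 2/408, and |x - 46/25| = |125*25 - 46*68|/(68*25) = 3/1700.
Cross-multiplying, 3*408 = 1224 < 3400 = 2*1700, so 3/1700 is smaller: the intermediate fraction 46/25 is closer to x than 11/6.

46/25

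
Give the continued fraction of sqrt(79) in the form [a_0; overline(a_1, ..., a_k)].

Write x_i = (sqrt(79) + m_i)/d_i with (m_0, d_0) = (0, 1). a_0 = floor(sqrt(79)) = 8, since 8^2 = 64 <= 79 < 81 = 9^2.
Iterate m_{i+1} = d_i*a_i - m_i, d_{i+1} = (79 - m_{i+1}^2)/d_i, a_{i+1} = floor((a_0 + m_{i+1})/d_{i+1}):
  m_1 = 1*8 - 0 = 8, d_1 = (79 - 8^2)/1 = 15/1 = 15, a_1 = floor((8 + 8)/15) = 1.
  m_2 = 15*1 - 8 = 7, d_2 = (79 - 7^2)/15 = 30/15 = 2, a_2 = floor((8 + 7)/2) = 7.
  m_3 = 2*7 - 7 = 7, d_3 = (79 - 7^2)/2 = 30/2 = 15, a_3 = floor((8 + 7)/15) = 1.
  m_4 = 15*1 - 7 = 8, d_4 = (79 - 8^2)/15 = 15/15 = 1, a_4 = floor((8 + 8)/1) = 16.
  m_5 = 1*16 - 8 = 8, d_5 = (79 - 8^2)/1 = 15/1 = 15: (m_5, d_5) = (m_1, d_1) = (8, 15), so from here the quotients repeat a_1, ..., a_4; the period length is 4.
Hence the expansion of sqrt(79) is a_0 = 8 followed by the repeating block 1, 7, 1, 16 (period 4).

[8; overline(1, 7, 1, 16)]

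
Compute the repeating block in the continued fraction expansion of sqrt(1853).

[43; (21, 1, 1, 21, 86)]

Write x_i = (sqrt(1853) + m_i)/d_i with (m_0, d_0) = (0, 1). a_0 = floor(sqrt(1853)) = 43, since 43^2 = 1849 <= 1853 < 1936 = 44^2.
Iterate m_{i+1} = d_i*a_i - m_i, d_{i+1} = (1853 - m_{i+1}^2)/d_i, a_{i+1} = floor((a_0 + m_{i+1})/d_{i+1}):
  m_1 = 1*43 - 0 = 43, d_1 = (1853 - 43^2)/1 = 4/1 = 4, a_1 = floor((43 + 43)/4) = 21.
  m_2 = 4*21 - 43 = 41, d_2 = (1853 - 41^2)/4 = 172/4 = 43, a_2 = floor((43 + 41)/43) = 1.
  m_3 = 43*1 - 41 = 2, d_3 = (1853 - 2^2)/43 = 1849/43 = 43, a_3 = floor((43 + 2)/43) = 1.
  m_4 = 43*1 - 2 = 41, d_4 = (1853 - 41^2)/43 = 172/43 = 4, a_4 = floor((43 + 41)/4) = 21.
  m_5 = 4*21 - 41 = 43, d_5 = (1853 - 43^2)/4 = 4/4 = 1, a_5 = floor((43 + 43)/1) = 86.
  m_6 = 1*86 - 43 = 43, d_6 = (1853 - 43^2)/1 = 4/1 = 4: (m_6, d_6) = (m_1, d_1) = (43, 4), so from here the quotients repeat a_1, ..., a_5; the period length is 5.
Hence the expansion of sqrt(1853) is a_0 = 43 followed by the repeating block 21, 1, 1, 21, 86 (period 5).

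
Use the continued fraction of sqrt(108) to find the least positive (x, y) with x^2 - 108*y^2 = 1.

First expand sqrt(108) as a continued fraction. With x_i = (sqrt(108) + m_i)/d_i and (m_0, d_0) = (0, 1): a_0 = floor(sqrt(108)) = 10, since 10^2 = 100 <= 108 < 121 = 11^2.
Iterate m_{i+1} = d_i*a_i - m_i, d_{i+1} = (108 - m_{i+1}^2)/d_i, a_{i+1} = floor((a_0 + m_{i+1})/d_{i+1}):
  m_1 = 1*10 - 0 = 10, d_1 = (108 - 10^2)/1 = 8/1 = 8, a_1 = floor((10 + 10)/8) = 2.
  m_2 = 8*2 - 10 = 6, d_2 = (108 - 6^2)/8 = 72/8 = 9, a_2 = floor((10 + 6)/9) = 1.
  m_3 = 9*1 - 6 = 3, d_3 = (108 - 3^2)/9 = 99/9 = 11, a_3 = floor((10 + 3)/11) = 1.
  m_4 = 11*1 - 3 = 8, d_4 = (108 - 8^2)/11 = 44/11 = 4, a_4 = floor((10 + 8)/4) = 4.
  m_5 = 4*4 - 8 = 8, d_5 = (108 - 8^2)/4 = 44/4 = 11, a_5 = floor((10 + 8)/11) = 1.
  m_6 = 11*1 - 8 = 3, d_6 = (108 - 3^2)/11 = 99/11 = 9, a_6 = floor((10 + 3)/9) = 1.
  m_7 = 9*1 - 3 = 6, d_7 = (108 - 6^2)/9 = 72/9 = 8, a_7 = floor((10 + 6)/8) = 2.
  m_8 = 8*2 - 6 = 10, d_8 = (108 - 10^2)/8 = 8/8 = 1, a_8 = floor((10 + 10)/1) = 20.
  m_9 = 1*20 - 10 = 10, d_9 = (108 - 10^2)/1 = 8/1 = 8: (m_9, d_9) = (m_1, d_1) = (10, 8), so from here the quotients repeat a_1, ..., a_8; the period length is 8.
So sqrt(108) = [10; (2, 1, 1, 4, 1, 1, 2, 20)] with period length k = 8.
k is even, so the fundamental solution of x^2 - 108y^2 = 1 is (p_{k-1}, q_{k-1}) = (p_7, q_7); compute convergents through index 7.
Convergents (p_i = a_i*p_{i-1} + p_{i-2}, q_i = a_i*q_{i-1} + q_{i-2} with p_{-2}=0, p_{-1}=1, q_{-2}=1, q_{-1}=0):
  i=0: a_0=10, p_0 = 10*1 + 0 = 10, q_0 = 10*0 + 1 = 1.
  i=1: a_1=2, p_1 = 2*10 + 1 = 21, q_1 = 2*1 + 0 = 2.
  i=2: a_2=1, p_2 = 1*21 + 10 = 31, q_2 = 1*2 + 1 = 3.
  i=3: a_3=1, p_3 = 1*31 + 21 = 52, q_3 = 1*3 + 2 = 5.
  i=4: a_4=4, p_4 = 4*52 + 31 = 239, q_4 = 4*5 + 3 = 23.
  i=5: a_5=1, p_5 = 1*239 + 52 = 291, q_5 = 1*23 + 5 = 28.
  i=6: a_6=1, p_6 = 1*291 + 239 = 530, q_6 = 1*28 + 23 = 51.
  i=7: a_7=2, p_7 = 2*530 + 291 = 1351, q_7 = 2*51 + 28 = 130.
Check: 1351^2 - 108*130^2 = 1825201 - 1825200 = 1, so (x, y) = (1351, 130) solves the equation, and by the theorem it is the least positive solution.

(x, y) = (1351, 130)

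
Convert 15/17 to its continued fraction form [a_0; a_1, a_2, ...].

Run the Euclidean algorithm on 15 and 17; the successive quotients are the partial quotients a_0, a_1, ... (each step inverts the fractional part left over by the previous one):
  15 = 0*17 + 15, so a_0 = 0.
  17 = 1*15 + 2, so a_1 = 1.
  15 = 7*2 + 1, so a_2 = 7.
  2 = 2*1 + 0, so a_3 = 2.
The remainder reaches 0 after 4 divisions, so the expansion has 4 partial quotients, read off in order.

[0; 1, 7, 2]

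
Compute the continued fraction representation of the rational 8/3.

[2; 1, 2]

Run the Euclidean algorithm on 8 and 3; the successive quotients are the partial quotients a_0, a_1, ... (each step inverts the fractional part left over by the previous one):
  8 = 2*3 + 2, so a_0 = 2.
  3 = 1*2 + 1, so a_1 = 1.
  2 = 2*1 + 0, so a_2 = 2.
The remainder reaches 0 after 3 divisions, so the expansion has 3 partial quotients, read off in order.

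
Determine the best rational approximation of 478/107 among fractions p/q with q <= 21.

67/15

Expand x = 478/107 as a continued fraction with the Euclidean algorithm:
  478 = 4*107 + 50, so a_0 = 4.
  107 = 2*50 + 7, so a_1 = 2.
  50 = 7*7 + 1, so a_2 = 7.
  7 = 7*1 + 0, so a_3 = 7.
so x = [4; 2, 7, 7].
Convergents (p_i = a_i*p_{i-1} + p_{i-2}, q_i = a_i*q_{i-1} + q_{i-2} with p_{-2}=0, p_{-1}=1, q_{-2}=1, q_{-1}=0), until the denominator exceeds 21:
  i=0: a_0=4, p_0 = 4*1 + 0 = 4, q_0 = 4*0 + 1 = 1.
  i=1: a_1=2, p_1 = 2*4 + 1 = 9, q_1 = 2*1 + 0 = 2.
  i=2: a_2=7, p_2 = 7*9 + 4 = 67, q_2 = 7*2 + 1 = 15.
  i=3: a_3=7, p_3 = 7*67 + 9 = 478, q_3 = 7*15 + 2 = 107.
q_3 = 107 > 21, so the last convergent with denominator <= 21 is p_2/q_2 = 67/15.
The closest fraction with denominator <= 21 is either p_2/q_2 or the intermediate fraction (k*p_2 + p_1)/(k*q_2 + q_1) with the largest k >= 1 whose denominator stays <= 21; these approach x as k grows, and every other convergent or intermediate fraction in range is farther away.
Largest k: floor((21 - q_1)/q_2) = floor((21 - 2)/15) = 1.
That gives (1*67 + 9)/(1*15 + 2) = 76/17.
Compare the errors: |x - 67/15| = |478*15 - 67*107|/(107*15) = 1/1605, and |x - 76/17| = |478*17 - 76*107|/(107*17) = 6/1819.
Cross-multiplying, 1*1819 = 1819 < 9630 = 6*1605, so 1/1605 is smaller: the convergent 67/15 is closer to x than 76/17.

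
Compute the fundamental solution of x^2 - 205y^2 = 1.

First expand sqrt(205) as a continued fraction. With x_i = (sqrt(205) + m_i)/d_i and (m_0, d_0) = (0, 1): a_0 = floor(sqrt(205)) = 14, since 14^2 = 196 <= 205 < 225 = 15^2.
Iterate m_{i+1} = d_i*a_i - m_i, d_{i+1} = (205 - m_{i+1}^2)/d_i, a_{i+1} = floor((a_0 + m_{i+1})/d_{i+1}):
  m_1 = 1*14 - 0 = 14, d_1 = (205 - 14^2)/1 = 9/1 = 9, a_1 = floor((14 + 14)/9) = 3.
  m_2 = 9*3 - 14 = 13, d_2 = (205 - 13^2)/9 = 36/9 = 4, a_2 = floor((14 + 13)/4) = 6.
  m_3 = 4*6 - 13 = 11, d_3 = (205 - 11^2)/4 = 84/4 = 21, a_3 = floor((14 + 11)/21) = 1.
  m_4 = 21*1 - 11 = 10, d_4 = (205 - 10^2)/21 = 105/21 = 5, a_4 = floor((14 + 10)/5) = 4.
  m_5 = 5*4 - 10 = 10, d_5 = (205 - 10^2)/5 = 105/5 = 21, a_5 = floor((14 + 10)/21) = 1.
  m_6 = 21*1 - 10 = 11, d_6 = (205 - 11^2)/21 = 84/21 = 4, a_6 = floor((14 + 11)/4) = 6.
  m_7 = 4*6 - 11 = 13, d_7 = (205 - 13^2)/4 = 36/4 = 9, a_7 = floor((14 + 13)/9) = 3.
  m_8 = 9*3 - 13 = 14, d_8 = (205 - 14^2)/9 = 9/9 = 1, a_8 = floor((14 + 14)/1) = 28.
  m_9 = 1*28 - 14 = 14, d_9 = (205 - 14^2)/1 = 9/1 = 9: (m_9, d_9) = (m_1, d_1) = (14, 9), so from here the quotients repeat a_1, ..., a_8; the period length is 8.
So sqrt(205) = [14; (3, 6, 1, 4, 1, 6, 3, 28)] with period length k = 8.
k is even, so the fundamental solution of x^2 - 205y^2 = 1 is (p_{k-1}, q_{k-1}) = (p_7, q_7); compute convergents through index 7.
Convergents (p_i = a_i*p_{i-1} + p_{i-2}, q_i = a_i*q_{i-1} + q_{i-2} with p_{-2}=0, p_{-1}=1, q_{-2}=1, q_{-1}=0):
  i=0: a_0=14, p_0 = 14*1 + 0 = 14, q_0 = 14*0 + 1 = 1.
  i=1: a_1=3, p_1 = 3*14 + 1 = 43, q_1 = 3*1 + 0 = 3.
  i=2: a_2=6, p_2 = 6*43 + 14 = 272, q_2 = 6*3 + 1 = 19.
  i=3: a_3=1, p_3 = 1*272 + 43 = 315, q_3 = 1*19 + 3 = 22.
  i=4: a_4=4, p_4 = 4*315 + 272 = 1532, q_4 = 4*22 + 19 = 107.
  i=5: a_5=1, p_5 = 1*1532 + 315 = 1847, q_5 = 1*107 + 22 = 129.
  i=6: a_6=6, p_6 = 6*1847 + 1532 = 12614, q_6 = 6*129 + 107 = 881.
  i=7: a_7=3, p_7 = 3*12614 + 1847 = 39689, q_7 = 3*881 + 129 = 2772.
Check: 39689^2 - 205*2772^2 = 1575216721 - 1575216720 = 1, so (x, y) = (39689, 2772) solves the equation, and by the theorem it is the least positive solution.

(x, y) = (39689, 2772)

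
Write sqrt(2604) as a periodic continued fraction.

[51; (34, 102)]

Write x_i = (sqrt(2604) + m_i)/d_i with (m_0, d_0) = (0, 1). a_0 = floor(sqrt(2604)) = 51, since 51^2 = 2601 <= 2604 < 2704 = 52^2.
Iterate m_{i+1} = d_i*a_i - m_i, d_{i+1} = (2604 - m_{i+1}^2)/d_i, a_{i+1} = floor((a_0 + m_{i+1})/d_{i+1}):
  m_1 = 1*51 - 0 = 51, d_1 = (2604 - 51^2)/1 = 3/1 = 3, a_1 = floor((51 + 51)/3) = 34.
  m_2 = 3*34 - 51 = 51, d_2 = (2604 - 51^2)/3 = 3/3 = 1, a_2 = floor((51 + 51)/1) = 102.
  m_3 = 1*102 - 51 = 51, d_3 = (2604 - 51^2)/1 = 3/1 = 3: (m_3, d_3) = (m_1, d_1) = (51, 3), so from here the quotients repeat a_1, a_2; the period length is 2.
Hence the expansion of sqrt(2604) is a_0 = 51 followed by the repeating block 34, 102 (period 2).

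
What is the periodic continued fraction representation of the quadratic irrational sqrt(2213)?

Write x_i = (sqrt(2213) + m_i)/d_i with (m_0, d_0) = (0, 1). a_0 = floor(sqrt(2213)) = 47, since 47^2 = 2209 <= 2213 < 2304 = 48^2.
Iterate m_{i+1} = d_i*a_i - m_i, d_{i+1} = (2213 - m_{i+1}^2)/d_i, a_{i+1} = floor((a_0 + m_{i+1})/d_{i+1}):
  m_1 = 1*47 - 0 = 47, d_1 = (2213 - 47^2)/1 = 4/1 = 4, a_1 = floor((47 + 47)/4) = 23.
  m_2 = 4*23 - 47 = 45, d_2 = (2213 - 45^2)/4 = 188/4 = 47, a_2 = floor((47 + 45)/47) = 1.
  m_3 = 47*1 - 45 = 2, d_3 = (2213 - 2^2)/47 = 2209/47 = 47, a_3 = floor((47 + 2)/47) = 1.
  m_4 = 47*1 - 2 = 45, d_4 = (2213 - 45^2)/47 = 188/47 = 4, a_4 = floor((47 + 45)/4) = 23.
  m_5 = 4*23 - 45 = 47, d_5 = (2213 - 47^2)/4 = 4/4 = 1, a_5 = floor((47 + 47)/1) = 94.
  m_6 = 1*94 - 47 = 47, d_6 = (2213 - 47^2)/1 = 4/1 = 4: (m_6, d_6) = (m_1, d_1) = (47, 4), so from here the quotients repeat a_1, ..., a_5; the period length is 5.
Hence the expansion of sqrt(2213) is a_0 = 47 followed by the repeating block 23, 1, 1, 23, 94 (period 5).

[47; (23, 1, 1, 23, 94)]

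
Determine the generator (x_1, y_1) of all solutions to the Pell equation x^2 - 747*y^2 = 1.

(x, y) = (82, 3)

First expand sqrt(747) as a continued fraction. With x_i = (sqrt(747) + m_i)/d_i and (m_0, d_0) = (0, 1): a_0 = floor(sqrt(747)) = 27, since 27^2 = 729 <= 747 < 784 = 28^2.
Iterate m_{i+1} = d_i*a_i - m_i, d_{i+1} = (747 - m_{i+1}^2)/d_i, a_{i+1} = floor((a_0 + m_{i+1})/d_{i+1}):
  m_1 = 1*27 - 0 = 27, d_1 = (747 - 27^2)/1 = 18/1 = 18, a_1 = floor((27 + 27)/18) = 3.
  m_2 = 18*3 - 27 = 27, d_2 = (747 - 27^2)/18 = 18/18 = 1, a_2 = floor((27 + 27)/1) = 54.
  m_3 = 1*54 - 27 = 27, d_3 = (747 - 27^2)/1 = 18/1 = 18: (m_3, d_3) = (m_1, d_1) = (27, 18), so from here the quotients repeat a_1, a_2; the period length is 2.
So sqrt(747) = [27; (3, 54)] with period length k = 2.
k is even, so the fundamental solution of x^2 - 747y^2 = 1 is (p_{k-1}, q_{k-1}) = (p_1, q_1); compute convergents through index 1.
Convergents (p_i = a_i*p_{i-1} + p_{i-2}, q_i = a_i*q_{i-1} + q_{i-2} with p_{-2}=0, p_{-1}=1, q_{-2}=1, q_{-1}=0):
  i=0: a_0=27, p_0 = 27*1 + 0 = 27, q_0 = 27*0 + 1 = 1.
  i=1: a_1=3, p_1 = 3*27 + 1 = 82, q_1 = 3*1 + 0 = 3.
Check: 82^2 - 747*3^2 = 6724 - 6723 = 1, so (x, y) = (82, 3) solves the equation, and by the theorem it is the least positive solution.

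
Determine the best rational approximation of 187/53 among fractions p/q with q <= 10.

32/9

Expand x = 187/53 as a continued fraction with the Euclidean algorithm:
  187 = 3*53 + 28, so a_0 = 3.
  53 = 1*28 + 25, so a_1 = 1.
  28 = 1*25 + 3, so a_2 = 1.
  25 = 8*3 + 1, so a_3 = 8.
  3 = 3*1 + 0, so a_4 = 3.
so x = [3; 1, 1, 8, 3].
Convergents (p_i = a_i*p_{i-1} + p_{i-2}, q_i = a_i*q_{i-1} + q_{i-2} with p_{-2}=0, p_{-1}=1, q_{-2}=1, q_{-1}=0), until the denominator exceeds 10:
  i=0: a_0=3, p_0 = 3*1 + 0 = 3, q_0 = 3*0 + 1 = 1.
  i=1: a_1=1, p_1 = 1*3 + 1 = 4, q_1 = 1*1 + 0 = 1.
  i=2: a_2=1, p_2 = 1*4 + 3 = 7, q_2 = 1*1 + 1 = 2.
  i=3: a_3=8, p_3 = 8*7 + 4 = 60, q_3 = 8*2 + 1 = 17.
q_3 = 17 > 10, so the last convergent with denominator <= 10 is p_2/q_2 = 7/2.
The closest fraction with denominator <= 10 is either p_2/q_2 or the intermediate fraction (k*p_2 + p_1)/(k*q_2 + q_1) with the largest k >= 1 whose denominator stays <= 10; these approach x as k grows, and every other convergent or intermediate fraction in range is farther away.
Largest k: floor((10 - q_1)/q_2) = floor((10 - 1)/2) = 4.
That gives (4*7 + 4)/(4*2 + 1) = 32/9.
Compare the errors: |x - 7/2| = |187*2 - 7*53|/(53*2) = 3/106, and |x - 32/9| = |187*9 - 32*53|/(53*9) = 13/477.
Cross-multiplying, 13*106 = 1378 < 1431 = 3*477, so 13/477 is smaller: the intermediate fraction 32/9 is closer to x than 7/2.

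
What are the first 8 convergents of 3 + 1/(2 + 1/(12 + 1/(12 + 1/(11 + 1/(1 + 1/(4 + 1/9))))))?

3/1, 7/2, 87/25, 1051/302, 11648/3347, 12699/3649, 62444/17943, 574695/165136

Using the convergent recurrence p_i = a_i*p_{i-1} + p_{i-2}, q_i = a_i*q_{i-1} + q_{i-2} with p_{-2}=0, p_{-1}=1, q_{-2}=1, q_{-1}=0:
  i=0: a_0=3, p_0 = 3*1 + 0 = 3, q_0 = 3*0 + 1 = 1.
  i=1: a_1=2, p_1 = 2*3 + 1 = 7, q_1 = 2*1 + 0 = 2.
  i=2: a_2=12, p_2 = 12*7 + 3 = 87, q_2 = 12*2 + 1 = 25.
  i=3: a_3=12, p_3 = 12*87 + 7 = 1051, q_3 = 12*25 + 2 = 302.
  i=4: a_4=11, p_4 = 11*1051 + 87 = 11648, q_4 = 11*302 + 25 = 3347.
  i=5: a_5=1, p_5 = 1*11648 + 1051 = 12699, q_5 = 1*3347 + 302 = 3649.
  i=6: a_6=4, p_6 = 4*12699 + 11648 = 62444, q_6 = 4*3649 + 3347 = 17943.
  i=7: a_7=9, p_7 = 9*62444 + 12699 = 574695, q_7 = 9*17943 + 3649 = 165136.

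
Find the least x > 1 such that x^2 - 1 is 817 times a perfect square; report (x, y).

(x, y) = (343, 12)

First expand sqrt(817) as a continued fraction. With x_i = (sqrt(817) + m_i)/d_i and (m_0, d_0) = (0, 1): a_0 = floor(sqrt(817)) = 28, since 28^2 = 784 <= 817 < 841 = 29^2.
Iterate m_{i+1} = d_i*a_i - m_i, d_{i+1} = (817 - m_{i+1}^2)/d_i, a_{i+1} = floor((a_0 + m_{i+1})/d_{i+1}):
  m_1 = 1*28 - 0 = 28, d_1 = (817 - 28^2)/1 = 33/1 = 33, a_1 = floor((28 + 28)/33) = 1.
  m_2 = 33*1 - 28 = 5, d_2 = (817 - 5^2)/33 = 792/33 = 24, a_2 = floor((28 + 5)/24) = 1.
  m_3 = 24*1 - 5 = 19, d_3 = (817 - 19^2)/24 = 456/24 = 19, a_3 = floor((28 + 19)/19) = 2.
  m_4 = 19*2 - 19 = 19, d_4 = (817 - 19^2)/19 = 456/19 = 24, a_4 = floor((28 + 19)/24) = 1.
  m_5 = 24*1 - 19 = 5, d_5 = (817 - 5^2)/24 = 792/24 = 33, a_5 = floor((28 + 5)/33) = 1.
  m_6 = 33*1 - 5 = 28, d_6 = (817 - 28^2)/33 = 33/33 = 1, a_6 = floor((28 + 28)/1) = 56.
  m_7 = 1*56 - 28 = 28, d_7 = (817 - 28^2)/1 = 33/1 = 33: (m_7, d_7) = (m_1, d_1) = (28, 33), so from here the quotients repeat a_1, ..., a_6; the period length is 6.
So sqrt(817) = [28; (1, 1, 2, 1, 1, 56)] with period length k = 6.
k is even, so the fundamental solution of x^2 - 817y^2 = 1 is (p_{k-1}, q_{k-1}) = (p_5, q_5); compute convergents through index 5.
Convergents (p_i = a_i*p_{i-1} + p_{i-2}, q_i = a_i*q_{i-1} + q_{i-2} with p_{-2}=0, p_{-1}=1, q_{-2}=1, q_{-1}=0):
  i=0: a_0=28, p_0 = 28*1 + 0 = 28, q_0 = 28*0 + 1 = 1.
  i=1: a_1=1, p_1 = 1*28 + 1 = 29, q_1 = 1*1 + 0 = 1.
  i=2: a_2=1, p_2 = 1*29 + 28 = 57, q_2 = 1*1 + 1 = 2.
  i=3: a_3=2, p_3 = 2*57 + 29 = 143, q_3 = 2*2 + 1 = 5.
  i=4: a_4=1, p_4 = 1*143 + 57 = 200, q_4 = 1*5 + 2 = 7.
  i=5: a_5=1, p_5 = 1*200 + 143 = 343, q_5 = 1*7 + 5 = 12.
Check: 343^2 - 817*12^2 = 117649 - 117648 = 1, so (x, y) = (343, 12) solves the equation, and by the theorem it is the least positive solution.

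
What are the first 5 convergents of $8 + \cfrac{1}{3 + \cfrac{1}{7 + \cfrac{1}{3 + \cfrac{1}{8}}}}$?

8/1, 25/3, 183/22, 574/69, 4775/574

Using the convergent recurrence p_i = a_i*p_{i-1} + p_{i-2}, q_i = a_i*q_{i-1} + q_{i-2} with p_{-2}=0, p_{-1}=1, q_{-2}=1, q_{-1}=0:
  i=0: a_0=8, p_0 = 8*1 + 0 = 8, q_0 = 8*0 + 1 = 1.
  i=1: a_1=3, p_1 = 3*8 + 1 = 25, q_1 = 3*1 + 0 = 3.
  i=2: a_2=7, p_2 = 7*25 + 8 = 183, q_2 = 7*3 + 1 = 22.
  i=3: a_3=3, p_3 = 3*183 + 25 = 574, q_3 = 3*22 + 3 = 69.
  i=4: a_4=8, p_4 = 8*574 + 183 = 4775, q_4 = 8*69 + 22 = 574.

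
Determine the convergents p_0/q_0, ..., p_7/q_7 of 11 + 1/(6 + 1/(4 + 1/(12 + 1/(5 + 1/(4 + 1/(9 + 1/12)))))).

Using the convergent recurrence p_i = a_i*p_{i-1} + p_{i-2}, q_i = a_i*q_{i-1} + q_{i-2} with p_{-2}=0, p_{-1}=1, q_{-2}=1, q_{-1}=0:
  i=0: a_0=11, p_0 = 11*1 + 0 = 11, q_0 = 11*0 + 1 = 1.
  i=1: a_1=6, p_1 = 6*11 + 1 = 67, q_1 = 6*1 + 0 = 6.
  i=2: a_2=4, p_2 = 4*67 + 11 = 279, q_2 = 4*6 + 1 = 25.
  i=3: a_3=12, p_3 = 12*279 + 67 = 3415, q_3 = 12*25 + 6 = 306.
  i=4: a_4=5, p_4 = 5*3415 + 279 = 17354, q_4 = 5*306 + 25 = 1555.
  i=5: a_5=4, p_5 = 4*17354 + 3415 = 72831, q_5 = 4*1555 + 306 = 6526.
  i=6: a_6=9, p_6 = 9*72831 + 17354 = 672833, q_6 = 9*6526 + 1555 = 60289.
  i=7: a_7=12, p_7 = 12*672833 + 72831 = 8146827, q_7 = 12*60289 + 6526 = 729994.

11/1, 67/6, 279/25, 3415/306, 17354/1555, 72831/6526, 672833/60289, 8146827/729994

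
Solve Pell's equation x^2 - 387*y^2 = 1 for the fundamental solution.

First expand sqrt(387) as a continued fraction. With x_i = (sqrt(387) + m_i)/d_i and (m_0, d_0) = (0, 1): a_0 = floor(sqrt(387)) = 19, since 19^2 = 361 <= 387 < 400 = 20^2.
Iterate m_{i+1} = d_i*a_i - m_i, d_{i+1} = (387 - m_{i+1}^2)/d_i, a_{i+1} = floor((a_0 + m_{i+1})/d_{i+1}):
  m_1 = 1*19 - 0 = 19, d_1 = (387 - 19^2)/1 = 26/1 = 26, a_1 = floor((19 + 19)/26) = 1.
  m_2 = 26*1 - 19 = 7, d_2 = (387 - 7^2)/26 = 338/26 = 13, a_2 = floor((19 + 7)/13) = 2.
  m_3 = 13*2 - 7 = 19, d_3 = (387 - 19^2)/13 = 26/13 = 2, a_3 = floor((19 + 19)/2) = 19.
  m_4 = 2*19 - 19 = 19, d_4 = (387 - 19^2)/2 = 26/2 = 13, a_4 = floor((19 + 19)/13) = 2.
  m_5 = 13*2 - 19 = 7, d_5 = (387 - 7^2)/13 = 338/13 = 26, a_5 = floor((19 + 7)/26) = 1.
  m_6 = 26*1 - 7 = 19, d_6 = (387 - 19^2)/26 = 26/26 = 1, a_6 = floor((19 + 19)/1) = 38.
  m_7 = 1*38 - 19 = 19, d_7 = (387 - 19^2)/1 = 26/1 = 26: (m_7, d_7) = (m_1, d_1) = (19, 26), so from here the quotients repeat a_1, ..., a_6; the period length is 6.
So sqrt(387) = [19; (1, 2, 19, 2, 1, 38)] with period length k = 6.
k is even, so the fundamental solution of x^2 - 387y^2 = 1 is (p_{k-1}, q_{k-1}) = (p_5, q_5); compute convergents through index 5.
Convergents (p_i = a_i*p_{i-1} + p_{i-2}, q_i = a_i*q_{i-1} + q_{i-2} with p_{-2}=0, p_{-1}=1, q_{-2}=1, q_{-1}=0):
  i=0: a_0=19, p_0 = 19*1 + 0 = 19, q_0 = 19*0 + 1 = 1.
  i=1: a_1=1, p_1 = 1*19 + 1 = 20, q_1 = 1*1 + 0 = 1.
  i=2: a_2=2, p_2 = 2*20 + 19 = 59, q_2 = 2*1 + 1 = 3.
  i=3: a_3=19, p_3 = 19*59 + 20 = 1141, q_3 = 19*3 + 1 = 58.
  i=4: a_4=2, p_4 = 2*1141 + 59 = 2341, q_4 = 2*58 + 3 = 119.
  i=5: a_5=1, p_5 = 1*2341 + 1141 = 3482, q_5 = 1*119 + 58 = 177.
Check: 3482^2 - 387*177^2 = 12124324 - 12124323 = 1, so (x, y) = (3482, 177) solves the equation, and by the theorem it is the least positive solution.

(x, y) = (3482, 177)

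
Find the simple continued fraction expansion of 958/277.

Run the Euclidean algorithm on 958 and 277; the successive quotients are the partial quotients a_0, a_1, ... (each step inverts the fractional part left over by the previous one):
  958 = 3*277 + 127, so a_0 = 3.
  277 = 2*127 + 23, so a_1 = 2.
  127 = 5*23 + 12, so a_2 = 5.
  23 = 1*12 + 11, so a_3 = 1.
  12 = 1*11 + 1, so a_4 = 1.
  11 = 11*1 + 0, so a_5 = 11.
The remainder reaches 0 after 6 divisions, so the expansion has 6 partial quotients, read off in order.

[3; 2, 5, 1, 1, 11]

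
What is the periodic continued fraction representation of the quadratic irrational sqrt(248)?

[15; (1, 2, 1, 30)]

Write x_i = (sqrt(248) + m_i)/d_i with (m_0, d_0) = (0, 1). a_0 = floor(sqrt(248)) = 15, since 15^2 = 225 <= 248 < 256 = 16^2.
Iterate m_{i+1} = d_i*a_i - m_i, d_{i+1} = (248 - m_{i+1}^2)/d_i, a_{i+1} = floor((a_0 + m_{i+1})/d_{i+1}):
  m_1 = 1*15 - 0 = 15, d_1 = (248 - 15^2)/1 = 23/1 = 23, a_1 = floor((15 + 15)/23) = 1.
  m_2 = 23*1 - 15 = 8, d_2 = (248 - 8^2)/23 = 184/23 = 8, a_2 = floor((15 + 8)/8) = 2.
  m_3 = 8*2 - 8 = 8, d_3 = (248 - 8^2)/8 = 184/8 = 23, a_3 = floor((15 + 8)/23) = 1.
  m_4 = 23*1 - 8 = 15, d_4 = (248 - 15^2)/23 = 23/23 = 1, a_4 = floor((15 + 15)/1) = 30.
  m_5 = 1*30 - 15 = 15, d_5 = (248 - 15^2)/1 = 23/1 = 23: (m_5, d_5) = (m_1, d_1) = (15, 23), so from here the quotients repeat a_1, ..., a_4; the period length is 4.
Hence the expansion of sqrt(248) is a_0 = 15 followed by the repeating block 1, 2, 1, 30 (period 4).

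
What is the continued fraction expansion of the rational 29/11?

Run the Euclidean algorithm on 29 and 11; the successive quotients are the partial quotients a_0, a_1, ... (each step inverts the fractional part left over by the previous one):
  29 = 2*11 + 7, so a_0 = 2.
  11 = 1*7 + 4, so a_1 = 1.
  7 = 1*4 + 3, so a_2 = 1.
  4 = 1*3 + 1, so a_3 = 1.
  3 = 3*1 + 0, so a_4 = 3.
The remainder reaches 0 after 5 divisions, so the expansion has 5 partial quotients, read off in order.

[2; 1, 1, 1, 3]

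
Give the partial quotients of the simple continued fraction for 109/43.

[2; 1, 1, 6, 1, 2]

Run the Euclidean algorithm on 109 and 43; the successive quotients are the partial quotients a_0, a_1, ... (each step inverts the fractional part left over by the previous one):
  109 = 2*43 + 23, so a_0 = 2.
  43 = 1*23 + 20, so a_1 = 1.
  23 = 1*20 + 3, so a_2 = 1.
  20 = 6*3 + 2, so a_3 = 6.
  3 = 1*2 + 1, so a_4 = 1.
  2 = 2*1 + 0, so a_5 = 2.
The remainder reaches 0 after 6 divisions, so the expansion has 6 partial quotients, read off in order.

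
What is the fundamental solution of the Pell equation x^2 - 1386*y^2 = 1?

(x, y) = (21295, 572)

First expand sqrt(1386) as a continued fraction. With x_i = (sqrt(1386) + m_i)/d_i and (m_0, d_0) = (0, 1): a_0 = floor(sqrt(1386)) = 37, since 37^2 = 1369 <= 1386 < 1444 = 38^2.
Iterate m_{i+1} = d_i*a_i - m_i, d_{i+1} = (1386 - m_{i+1}^2)/d_i, a_{i+1} = floor((a_0 + m_{i+1})/d_{i+1}):
  m_1 = 1*37 - 0 = 37, d_1 = (1386 - 37^2)/1 = 17/1 = 17, a_1 = floor((37 + 37)/17) = 4.
  m_2 = 17*4 - 37 = 31, d_2 = (1386 - 31^2)/17 = 425/17 = 25, a_2 = floor((37 + 31)/25) = 2.
  m_3 = 25*2 - 31 = 19, d_3 = (1386 - 19^2)/25 = 1025/25 = 41, a_3 = floor((37 + 19)/41) = 1.
  m_4 = 41*1 - 19 = 22, d_4 = (1386 - 22^2)/41 = 902/41 = 22, a_4 = floor((37 + 22)/22) = 2.
  m_5 = 22*2 - 22 = 22, d_5 = (1386 - 22^2)/22 = 902/22 = 41, a_5 = floor((37 + 22)/41) = 1.
  m_6 = 41*1 - 22 = 19, d_6 = (1386 - 19^2)/41 = 1025/41 = 25, a_6 = floor((37 + 19)/25) = 2.
  m_7 = 25*2 - 19 = 31, d_7 = (1386 - 31^2)/25 = 425/25 = 17, a_7 = floor((37 + 31)/17) = 4.
  m_8 = 17*4 - 31 = 37, d_8 = (1386 - 37^2)/17 = 17/17 = 1, a_8 = floor((37 + 37)/1) = 74.
  m_9 = 1*74 - 37 = 37, d_9 = (1386 - 37^2)/1 = 17/1 = 17: (m_9, d_9) = (m_1, d_1) = (37, 17), so from here the quotients repeat a_1, ..., a_8; the period length is 8.
So sqrt(1386) = [37; (4, 2, 1, 2, 1, 2, 4, 74)] with period length k = 8.
k is even, so the fundamental solution of x^2 - 1386y^2 = 1 is (p_{k-1}, q_{k-1}) = (p_7, q_7); compute convergents through index 7.
Convergents (p_i = a_i*p_{i-1} + p_{i-2}, q_i = a_i*q_{i-1} + q_{i-2} with p_{-2}=0, p_{-1}=1, q_{-2}=1, q_{-1}=0):
  i=0: a_0=37, p_0 = 37*1 + 0 = 37, q_0 = 37*0 + 1 = 1.
  i=1: a_1=4, p_1 = 4*37 + 1 = 149, q_1 = 4*1 + 0 = 4.
  i=2: a_2=2, p_2 = 2*149 + 37 = 335, q_2 = 2*4 + 1 = 9.
  i=3: a_3=1, p_3 = 1*335 + 149 = 484, q_3 = 1*9 + 4 = 13.
  i=4: a_4=2, p_4 = 2*484 + 335 = 1303, q_4 = 2*13 + 9 = 35.
  i=5: a_5=1, p_5 = 1*1303 + 484 = 1787, q_5 = 1*35 + 13 = 48.
  i=6: a_6=2, p_6 = 2*1787 + 1303 = 4877, q_6 = 2*48 + 35 = 131.
  i=7: a_7=4, p_7 = 4*4877 + 1787 = 21295, q_7 = 4*131 + 48 = 572.
Check: 21295^2 - 1386*572^2 = 453477025 - 453477024 = 1, so (x, y) = (21295, 572) solves the equation, and by the theorem it is the least positive solution.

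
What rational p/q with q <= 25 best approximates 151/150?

1/1

Expand x = 151/150 as a continued fraction with the Euclidean algorithm:
  151 = 1*150 + 1, so a_0 = 1.
  150 = 150*1 + 0, so a_1 = 150.
so x = [1; 150].
Convergents (p_i = a_i*p_{i-1} + p_{i-2}, q_i = a_i*q_{i-1} + q_{i-2} with p_{-2}=0, p_{-1}=1, q_{-2}=1, q_{-1}=0), until the denominator exceeds 25:
  i=0: a_0=1, p_0 = 1*1 + 0 = 1, q_0 = 1*0 + 1 = 1.
  i=1: a_1=150, p_1 = 150*1 + 1 = 151, q_1 = 150*1 + 0 = 150.
q_1 = 150 > 25, so the last convergent with denominator <= 25 is p_0/q_0 = 1/1.
The closest fraction with denominator <= 25 is either p_0/q_0 or the intermediate fraction (k*p_0 + p_{-1})/(k*q_0 + q_{-1}) with the largest k >= 1 whose denominator stays <= 25; these approach x as k grows, and every other convergent or intermediate fraction in range is farther away.
Largest k: floor((25 - q_{-1})/q_0) = floor((25 - 0)/1) = 25 (using the seeds p_{-1} = 1, q_{-1} = 0).
That gives (25*1 + 1)/(25*1 + 0) = 26/25.
Compare the errors: |x - 1/1| = |151*1 - 1*150|/(150*1) = 1/150, and |x - 26/25| = |151*25 - 26*150|/(150*25) = 125/3750.
Cross-multiplying, 1*3750 = 3750 < 18750 = 125*150, so 1/150 is smaller: the convergent 1/1 is closer to x than 26/25.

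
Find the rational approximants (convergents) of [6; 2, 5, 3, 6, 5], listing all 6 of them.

6/1, 13/2, 71/11, 226/35, 1427/221, 7361/1140

Using the convergent recurrence p_i = a_i*p_{i-1} + p_{i-2}, q_i = a_i*q_{i-1} + q_{i-2} with p_{-2}=0, p_{-1}=1, q_{-2}=1, q_{-1}=0:
  i=0: a_0=6, p_0 = 6*1 + 0 = 6, q_0 = 6*0 + 1 = 1.
  i=1: a_1=2, p_1 = 2*6 + 1 = 13, q_1 = 2*1 + 0 = 2.
  i=2: a_2=5, p_2 = 5*13 + 6 = 71, q_2 = 5*2 + 1 = 11.
  i=3: a_3=3, p_3 = 3*71 + 13 = 226, q_3 = 3*11 + 2 = 35.
  i=4: a_4=6, p_4 = 6*226 + 71 = 1427, q_4 = 6*35 + 11 = 221.
  i=5: a_5=5, p_5 = 5*1427 + 226 = 7361, q_5 = 5*221 + 35 = 1140.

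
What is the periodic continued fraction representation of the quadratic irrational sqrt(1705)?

[41; (3, 2, 3, 82)]

Write x_i = (sqrt(1705) + m_i)/d_i with (m_0, d_0) = (0, 1). a_0 = floor(sqrt(1705)) = 41, since 41^2 = 1681 <= 1705 < 1764 = 42^2.
Iterate m_{i+1} = d_i*a_i - m_i, d_{i+1} = (1705 - m_{i+1}^2)/d_i, a_{i+1} = floor((a_0 + m_{i+1})/d_{i+1}):
  m_1 = 1*41 - 0 = 41, d_1 = (1705 - 41^2)/1 = 24/1 = 24, a_1 = floor((41 + 41)/24) = 3.
  m_2 = 24*3 - 41 = 31, d_2 = (1705 - 31^2)/24 = 744/24 = 31, a_2 = floor((41 + 31)/31) = 2.
  m_3 = 31*2 - 31 = 31, d_3 = (1705 - 31^2)/31 = 744/31 = 24, a_3 = floor((41 + 31)/24) = 3.
  m_4 = 24*3 - 31 = 41, d_4 = (1705 - 41^2)/24 = 24/24 = 1, a_4 = floor((41 + 41)/1) = 82.
  m_5 = 1*82 - 41 = 41, d_5 = (1705 - 41^2)/1 = 24/1 = 24: (m_5, d_5) = (m_1, d_1) = (41, 24), so from here the quotients repeat a_1, ..., a_4; the period length is 4.
Hence the expansion of sqrt(1705) is a_0 = 41 followed by the repeating block 3, 2, 3, 82 (period 4).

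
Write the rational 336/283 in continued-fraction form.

[1; 5, 2, 1, 17]

Run the Euclidean algorithm on 336 and 283; the successive quotients are the partial quotients a_0, a_1, ... (each step inverts the fractional part left over by the previous one):
  336 = 1*283 + 53, so a_0 = 1.
  283 = 5*53 + 18, so a_1 = 5.
  53 = 2*18 + 17, so a_2 = 2.
  18 = 1*17 + 1, so a_3 = 1.
  17 = 17*1 + 0, so a_4 = 17.
The remainder reaches 0 after 5 divisions, so the expansion has 5 partial quotients, read off in order.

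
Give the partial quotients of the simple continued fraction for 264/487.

[0; 1, 1, 5, 2, 3, 1, 1, 2]

Run the Euclidean algorithm on 264 and 487; the successive quotients are the partial quotients a_0, a_1, ... (each step inverts the fractional part left over by the previous one):
  264 = 0*487 + 264, so a_0 = 0.
  487 = 1*264 + 223, so a_1 = 1.
  264 = 1*223 + 41, so a_2 = 1.
  223 = 5*41 + 18, so a_3 = 5.
  41 = 2*18 + 5, so a_4 = 2.
  18 = 3*5 + 3, so a_5 = 3.
  5 = 1*3 + 2, so a_6 = 1.
  3 = 1*2 + 1, so a_7 = 1.
  2 = 2*1 + 0, so a_8 = 2.
The remainder reaches 0 after 9 divisions, so the expansion has 9 partial quotients, read off in order.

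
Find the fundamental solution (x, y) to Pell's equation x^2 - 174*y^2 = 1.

(x, y) = (1451, 110)

First expand sqrt(174) as a continued fraction. With x_i = (sqrt(174) + m_i)/d_i and (m_0, d_0) = (0, 1): a_0 = floor(sqrt(174)) = 13, since 13^2 = 169 <= 174 < 196 = 14^2.
Iterate m_{i+1} = d_i*a_i - m_i, d_{i+1} = (174 - m_{i+1}^2)/d_i, a_{i+1} = floor((a_0 + m_{i+1})/d_{i+1}):
  m_1 = 1*13 - 0 = 13, d_1 = (174 - 13^2)/1 = 5/1 = 5, a_1 = floor((13 + 13)/5) = 5.
  m_2 = 5*5 - 13 = 12, d_2 = (174 - 12^2)/5 = 30/5 = 6, a_2 = floor((13 + 12)/6) = 4.
  m_3 = 6*4 - 12 = 12, d_3 = (174 - 12^2)/6 = 30/6 = 5, a_3 = floor((13 + 12)/5) = 5.
  m_4 = 5*5 - 12 = 13, d_4 = (174 - 13^2)/5 = 5/5 = 1, a_4 = floor((13 + 13)/1) = 26.
  m_5 = 1*26 - 13 = 13, d_5 = (174 - 13^2)/1 = 5/1 = 5: (m_5, d_5) = (m_1, d_1) = (13, 5), so from here the quotients repeat a_1, ..., a_4; the period length is 4.
So sqrt(174) = [13; (5, 4, 5, 26)] with period length k = 4.
k is even, so the fundamental solution of x^2 - 174y^2 = 1 is (p_{k-1}, q_{k-1}) = (p_3, q_3); compute convergents through index 3.
Convergents (p_i = a_i*p_{i-1} + p_{i-2}, q_i = a_i*q_{i-1} + q_{i-2} with p_{-2}=0, p_{-1}=1, q_{-2}=1, q_{-1}=0):
  i=0: a_0=13, p_0 = 13*1 + 0 = 13, q_0 = 13*0 + 1 = 1.
  i=1: a_1=5, p_1 = 5*13 + 1 = 66, q_1 = 5*1 + 0 = 5.
  i=2: a_2=4, p_2 = 4*66 + 13 = 277, q_2 = 4*5 + 1 = 21.
  i=3: a_3=5, p_3 = 5*277 + 66 = 1451, q_3 = 5*21 + 5 = 110.
Check: 1451^2 - 174*110^2 = 2105401 - 2105400 = 1, so (x, y) = (1451, 110) solves the equation, and by the theorem it is the least positive solution.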